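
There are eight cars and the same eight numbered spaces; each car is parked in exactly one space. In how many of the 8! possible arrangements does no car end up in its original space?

!8 = 8! · Σ_{k=0}^{8} (-1)^k/k!
= 8! - 8!/1! + 8!/2! - 8!/3! + 8!/4! - 8!/5! + 8!/6! - 8!/7! + 8!/8!
= 40320 - 40320 + 20160 - 6720 + 1680 - 336 + 56 - 8 + 1
= 14833

14833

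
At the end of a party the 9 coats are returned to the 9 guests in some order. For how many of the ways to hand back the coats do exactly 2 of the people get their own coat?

66744

Choose which 2 of the 9 are fixed: C(9,2) = 36.
The other 7 form a derangement: !7 = 1854.
Total: 36 × 1854 = 66744.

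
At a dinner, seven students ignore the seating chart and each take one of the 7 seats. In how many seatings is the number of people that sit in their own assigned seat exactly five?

Pick the 5 fixed positions: C(7,5) = 21 ways.
The other 2 form a derangement: !2 = 1.
Total: 21 × 1 = 21.

21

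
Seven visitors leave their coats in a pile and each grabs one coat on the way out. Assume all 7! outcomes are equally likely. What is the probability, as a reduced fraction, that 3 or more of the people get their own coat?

407/5040

Favorable outcomes: Σ_{i≥3} C(7,i)·!(7-i) = 35·9 + 35·2 + 21·1 + 7·0 + 1·1 = 407.
Total outcomes: 7! = 5040.
Probability = 407/5040 = 407/5040.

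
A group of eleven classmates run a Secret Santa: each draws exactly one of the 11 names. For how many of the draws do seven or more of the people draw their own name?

3356

# with exactly i fixed is C(11,i)·!(11-i); sum over i=7..11:
  i=7: C(11,7)·!4 = 330·9 = 2970
  i=8: C(11,8)·!3 = 165·2 = 330
  i=9: C(11,9)·!2 = 55·1 = 55
  i=10: C(11,10)·!1 = 11·0 = 0
  i=11: C(11,11)·!0 = 1·1 = 1
Total = 3356.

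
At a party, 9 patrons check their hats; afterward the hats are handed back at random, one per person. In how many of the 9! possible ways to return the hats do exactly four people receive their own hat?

Choose which 4 of the 9 are fixed: C(9,4) = 126.
The remaining 5 must be deranged: !5 = 44.
Total: 126 × 44 = 5544.

5544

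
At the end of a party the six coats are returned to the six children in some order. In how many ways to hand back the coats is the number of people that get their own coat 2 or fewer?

# with exactly i fixed is C(6,i)·!(6-i); sum over i=0..2:
  i=0: C(6,0)·!6 = 1·265 = 265
  i=1: C(6,1)·!5 = 6·44 = 264
  i=2: C(6,2)·!4 = 15·9 = 135
Total = 664.

664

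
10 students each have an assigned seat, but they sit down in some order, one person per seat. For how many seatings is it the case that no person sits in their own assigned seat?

1334961

Recurrence: !10 = 10·!9 + (-1)^10.
!10 = 10·133496 + 1 = 1334961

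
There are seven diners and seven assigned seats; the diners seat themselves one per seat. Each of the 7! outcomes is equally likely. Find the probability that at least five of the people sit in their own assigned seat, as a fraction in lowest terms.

11/2520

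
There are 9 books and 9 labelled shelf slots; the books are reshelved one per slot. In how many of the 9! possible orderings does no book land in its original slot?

133496

The subfactorial !9 = [9!/e] (nearest integer).
9! = 362880, and 362880/e ≈ 133496.09, so !9 = 133496.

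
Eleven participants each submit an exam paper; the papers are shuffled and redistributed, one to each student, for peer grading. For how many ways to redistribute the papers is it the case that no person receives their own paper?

The number of derangements of 11 is !11 = Σ_{k=0}^{11} (-1)^k·11!/k!
= 11! - 11!/1! + 11!/2! - 11!/3! + 11!/4! - 11!/5! + 11!/6! - 11!/7! + 11!/8! - 11!/9! + 11!/10! - 11!/11!
= 39916800 - 39916800 + 19958400 - 6652800 + 1663200 - 332640 + 55440 - 7920 + 990 - 110 + 11 - 1
= 14684570

14684570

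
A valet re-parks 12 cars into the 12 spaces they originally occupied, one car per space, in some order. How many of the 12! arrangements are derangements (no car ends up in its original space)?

176214841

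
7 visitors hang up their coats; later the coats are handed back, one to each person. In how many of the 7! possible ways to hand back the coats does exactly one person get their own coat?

1855

Choose which one of the 7 is fixed: C(7,1) = 7.
The other 6 form a derangement: !6 = 265.
Total: 7 × 265 = 1855.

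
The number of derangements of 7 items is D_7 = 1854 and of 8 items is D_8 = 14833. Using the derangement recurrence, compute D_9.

133496

D_9 = (9-1)·(D_8 + D_7) = 8·(14833 + 1854) = 8·16687 = 133496.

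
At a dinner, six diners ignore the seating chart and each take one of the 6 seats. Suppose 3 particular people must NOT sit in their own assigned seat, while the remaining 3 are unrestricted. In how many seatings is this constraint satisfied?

426

Inclusion-exclusion on the 3 forbidden self-matches:
Σ_{j=0}^{3} (-1)^j C(3,j)(6-j)!
= C(3,0)·6! - C(3,1)·5! + C(3,2)·4! - C(3,3)·3!
= 720 - 360 + 72 - 6
= 426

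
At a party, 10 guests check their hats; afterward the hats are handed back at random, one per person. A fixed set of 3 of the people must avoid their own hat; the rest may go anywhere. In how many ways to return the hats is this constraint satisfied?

Let A_j be the event that the j-th constrained one is fixed. By inclusion-exclusion over the 3 events:
Σ_{j=0}^{3} (-1)^j C(3,j)(10-j)!
= C(3,0)·10! - C(3,1)·9! + C(3,2)·8! - C(3,3)·7!
= 3628800 - 1088640 + 120960 - 5040
= 2656080

2656080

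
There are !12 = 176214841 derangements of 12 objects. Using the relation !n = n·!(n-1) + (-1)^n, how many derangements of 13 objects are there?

!13 = 13·176214841 - 1 = 2290792932.

2290792932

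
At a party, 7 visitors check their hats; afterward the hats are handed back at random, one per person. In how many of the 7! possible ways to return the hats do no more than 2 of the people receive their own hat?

Sum C(7,i)·!(7-i) for i = 0..2:
  i=0: C(7,0)·!7 = 1·1854 = 1854
  i=1: C(7,1)·!6 = 7·265 = 1855
  i=2: C(7,2)·!5 = 21·44 = 924
Total = 4633.

4633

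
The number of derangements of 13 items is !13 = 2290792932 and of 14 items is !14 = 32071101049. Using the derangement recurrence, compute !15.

!15 = (15-1)·(!14 + !13) = 14·(32071101049 + 2290792932) = 14·34361893981 = 481066515734.

481066515734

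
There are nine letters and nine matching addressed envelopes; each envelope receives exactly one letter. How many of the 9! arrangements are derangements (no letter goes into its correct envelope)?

133496

!9 = 9! · Σ_{k=0}^{9} (-1)^k/k!
= 9! - 9!/1! + 9!/2! - 9!/3! + 9!/4! - 9!/5! + 9!/6! - 9!/7! + 9!/8! - 9!/9!
= 362880 - 362880 + 181440 - 60480 + 15120 - 3024 + 504 - 72 + 9 - 1
= 133496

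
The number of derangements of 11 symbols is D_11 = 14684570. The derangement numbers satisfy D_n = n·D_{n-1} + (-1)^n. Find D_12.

176214841

D_12 = 12·14684570 + 1 = 176214841.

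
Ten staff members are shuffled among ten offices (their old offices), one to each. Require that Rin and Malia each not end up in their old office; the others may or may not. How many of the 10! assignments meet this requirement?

Inclusion-exclusion on the 2 forbidden self-matches:
Σ_{j=0}^{2} (-1)^j C(2,j)(10-j)!
= C(2,0)·10! - C(2,1)·9! + C(2,2)·8!
= 3628800 - 725760 + 40320
= 2943360

2943360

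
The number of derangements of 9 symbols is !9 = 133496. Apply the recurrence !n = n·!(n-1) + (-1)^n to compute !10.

1334961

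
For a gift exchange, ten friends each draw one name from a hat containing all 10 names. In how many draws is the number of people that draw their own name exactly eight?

45

Choose which 8 of the 10 are fixed: C(10,8) = 45.
The other 2 form a derangement: !2 = 1.
Total: 45 × 1 = 45.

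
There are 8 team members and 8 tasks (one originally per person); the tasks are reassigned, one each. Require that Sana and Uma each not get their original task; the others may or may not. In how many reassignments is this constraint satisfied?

30960

Let A_j be the event that the j-th constrained one is fixed. By inclusion-exclusion over the 2 events:
Σ_{j=0}^{2} (-1)^j C(2,j)(8-j)!
= C(2,0)·8! - C(2,1)·7! + C(2,2)·6!
= 40320 - 10080 + 720
= 30960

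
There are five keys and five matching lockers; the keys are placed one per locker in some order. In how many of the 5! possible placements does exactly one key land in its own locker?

45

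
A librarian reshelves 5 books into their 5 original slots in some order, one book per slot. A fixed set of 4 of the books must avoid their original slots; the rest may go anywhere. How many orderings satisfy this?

Inclusion-exclusion on the 4 forbidden self-matches:
Σ_{j=0}^{4} (-1)^j C(4,j)(5-j)!
= C(4,0)·5! - C(4,1)·4! + C(4,2)·3! - C(4,3)·2! + C(4,4)·1!
= 120 - 96 + 36 - 8 + 1
= 53

53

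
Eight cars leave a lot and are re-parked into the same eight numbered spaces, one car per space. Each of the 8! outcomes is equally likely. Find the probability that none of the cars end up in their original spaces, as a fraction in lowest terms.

Favorable outcomes: !8 = 14833.
Total outcomes: 8! = 40320.
Probability = 14833/40320 = 2119/5760.

2119/5760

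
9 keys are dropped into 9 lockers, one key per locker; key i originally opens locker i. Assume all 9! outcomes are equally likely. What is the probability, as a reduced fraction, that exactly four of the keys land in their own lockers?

Favorable outcomes: C(9,4)·!5 = 126·44 = 5544.
Total outcomes: 9! = 362880.
Probability = 5544/362880 = 11/720.

11/720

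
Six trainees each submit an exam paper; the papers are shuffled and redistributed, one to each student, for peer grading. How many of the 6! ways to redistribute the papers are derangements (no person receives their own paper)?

265

!6 = 6! · Σ_{k=0}^{6} (-1)^k/k!
= 6! - 6!/1! + 6!/2! - 6!/3! + 6!/4! - 6!/5! + 6!/6!
= 720 - 720 + 360 - 120 + 30 - 6 + 1
= 265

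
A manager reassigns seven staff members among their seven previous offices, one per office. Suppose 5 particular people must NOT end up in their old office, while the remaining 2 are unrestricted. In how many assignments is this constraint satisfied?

2428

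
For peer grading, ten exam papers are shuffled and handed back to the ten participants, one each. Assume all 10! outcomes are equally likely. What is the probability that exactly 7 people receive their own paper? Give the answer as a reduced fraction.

Favorable outcomes: C(10,7)·!3 = 120·2 = 240.
Total outcomes: 10! = 3628800.
Probability = 240/3628800 = 1/15120.

1/15120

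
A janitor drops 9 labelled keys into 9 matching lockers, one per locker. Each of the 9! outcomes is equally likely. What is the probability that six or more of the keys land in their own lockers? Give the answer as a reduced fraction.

Favorable outcomes: Σ_{i≥6} C(9,i)·!(9-i) = 84·2 + 36·1 + 9·0 + 1·1 = 205.
Total outcomes: 9! = 362880.
Probability = 205/362880 = 41/72576.

41/72576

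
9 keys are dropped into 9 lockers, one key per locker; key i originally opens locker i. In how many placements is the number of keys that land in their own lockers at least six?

205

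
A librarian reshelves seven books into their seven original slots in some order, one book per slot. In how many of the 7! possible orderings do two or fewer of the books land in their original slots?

# with exactly i fixed is C(7,i)·!(7-i); sum over i=0..2:
  i=0: C(7,0)·!7 = 1·1854 = 1854
  i=1: C(7,1)·!6 = 7·265 = 1855
  i=2: C(7,2)·!5 = 21·44 = 924
Total = 4633.

4633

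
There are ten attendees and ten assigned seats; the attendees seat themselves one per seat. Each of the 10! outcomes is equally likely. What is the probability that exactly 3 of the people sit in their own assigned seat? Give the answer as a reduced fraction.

Favorable outcomes: C(10,3)·!7 = 120·1854 = 222480.
Total outcomes: 10! = 3628800.
Probability = 222480/3628800 = 103/1680.

103/1680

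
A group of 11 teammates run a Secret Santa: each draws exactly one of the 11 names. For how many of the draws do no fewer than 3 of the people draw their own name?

# with exactly i fixed is C(11,i)·!(11-i); sum over i=3..11:
  i=3: C(11,3)·!8 = 165·14833 = 2447445
  i=4: C(11,4)·!7 = 330·1854 = 611820
  i=5: C(11,5)·!6 = 462·265 = 122430
  i=6: C(11,6)·!5 = 462·44 = 20328
  i=7: C(11,7)·!4 = 330·9 = 2970
  i=8: C(11,8)·!3 = 165·2 = 330
  i=9: C(11,9)·!2 = 55·1 = 55
  i=10: C(11,10)·!1 = 11·0 = 0
  i=11: C(11,11)·!0 = 1·1 = 1
Total = 3205379.

3205379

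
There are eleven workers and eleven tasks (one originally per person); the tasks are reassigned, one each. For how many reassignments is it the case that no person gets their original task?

14684570

!11 is the nearest integer to 11!/e.
11! = 39916800, and 39916800/e ≈ 14684570.08, so !11 = 14684570.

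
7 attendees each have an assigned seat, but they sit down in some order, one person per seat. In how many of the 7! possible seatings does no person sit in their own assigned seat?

The number of derangements of 7 is !7 = Σ_{k=0}^{7} (-1)^k·7!/k!
= 7! - 7!/1! + 7!/2! - 7!/3! + 7!/4! - 7!/5! + 7!/6! - 7!/7!
= 5040 - 5040 + 2520 - 840 + 210 - 42 + 7 - 1
= 1854

1854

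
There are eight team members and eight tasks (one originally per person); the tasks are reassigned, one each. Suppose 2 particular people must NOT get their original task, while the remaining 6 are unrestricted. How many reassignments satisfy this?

30960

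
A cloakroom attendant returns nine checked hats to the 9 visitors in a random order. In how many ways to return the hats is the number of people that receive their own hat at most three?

Sum C(9,i)·!(9-i) for i = 0..3:
  i=0: C(9,0)·!9 = 1·133496 = 133496
  i=1: C(9,1)·!8 = 9·14833 = 133497
  i=2: C(9,2)·!7 = 36·1854 = 66744
  i=3: C(9,3)·!6 = 84·265 = 22260
Total = 355997.

355997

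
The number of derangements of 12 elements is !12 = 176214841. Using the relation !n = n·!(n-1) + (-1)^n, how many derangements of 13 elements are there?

!13 = 13·176214841 - 1 = 2290792932.

2290792932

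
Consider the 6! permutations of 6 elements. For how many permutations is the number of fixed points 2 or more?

191

Sum C(6,i)·!(6-i) for i = 2..6:
  i=2: C(6,2)·!4 = 15·9 = 135
  i=3: C(6,3)·!3 = 20·2 = 40
  i=4: C(6,4)·!2 = 15·1 = 15
  i=5: C(6,5)·!1 = 6·0 = 0
  i=6: C(6,6)·!0 = 1·1 = 1
Total = 191.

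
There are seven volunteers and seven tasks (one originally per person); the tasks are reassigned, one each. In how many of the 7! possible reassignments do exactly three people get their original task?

Choose which 3 of the 7 are fixed: C(7,3) = 35.
The remaining 4 must be deranged: !4 = 9.
Total: 35 × 9 = 315.

315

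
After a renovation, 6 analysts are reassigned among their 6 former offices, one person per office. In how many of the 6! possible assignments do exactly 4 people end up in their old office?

15

Pick the 4 fixed positions: C(6,4) = 15 ways.
The remaining 2 must be deranged: !2 = 1.
Total: 15 × 1 = 15.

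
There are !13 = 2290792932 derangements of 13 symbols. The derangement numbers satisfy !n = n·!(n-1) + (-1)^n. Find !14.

32071101049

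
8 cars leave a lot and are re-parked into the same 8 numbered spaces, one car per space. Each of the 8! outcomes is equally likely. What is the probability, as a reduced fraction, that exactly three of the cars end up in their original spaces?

11/180

Favorable outcomes: C(8,3)·!5 = 56·44 = 2464.
Total outcomes: 8! = 40320.
Probability = 2464/40320 = 11/180.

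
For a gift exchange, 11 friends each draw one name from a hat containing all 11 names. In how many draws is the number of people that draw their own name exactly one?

Pick the single fixed position: C(11,1) = 11 ways.
The remaining 10 must be deranged: !10 = 1334961.
Total: 11 × 1334961 = 14684571.

14684571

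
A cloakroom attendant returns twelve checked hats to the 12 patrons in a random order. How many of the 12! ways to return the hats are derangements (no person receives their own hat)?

!12 = 12! · Σ_{k=0}^{12} (-1)^k/k!
= 12! - 12!/1! + 12!/2! - 12!/3! + 12!/4! - 12!/5! + 12!/6! - 12!/7! + 12!/8! - 12!/9! + 12!/10! - 12!/11! + 12!/12!
= 479001600 - 479001600 + 239500800 - 79833600 + 19958400 - 3991680 + 665280 - 95040 + 11880 - 1320 + 132 - 12 + 1
= 176214841

176214841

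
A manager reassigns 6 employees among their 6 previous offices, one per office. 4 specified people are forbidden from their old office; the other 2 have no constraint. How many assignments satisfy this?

362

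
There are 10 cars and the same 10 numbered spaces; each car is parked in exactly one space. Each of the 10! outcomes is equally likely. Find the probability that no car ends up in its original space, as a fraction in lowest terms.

16481/44800

Favorable outcomes: !10 = 1334961.
Total outcomes: 10! = 3628800.
Probability = 1334961/3628800 = 16481/44800.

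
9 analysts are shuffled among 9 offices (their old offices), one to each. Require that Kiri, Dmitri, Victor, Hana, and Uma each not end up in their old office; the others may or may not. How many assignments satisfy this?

205056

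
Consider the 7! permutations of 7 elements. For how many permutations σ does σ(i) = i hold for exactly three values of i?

Pick the 3 fixed positions: C(7,3) = 35 ways.
The remaining 4 must be deranged: !4 = 9.
Total: 35 × 9 = 315.

315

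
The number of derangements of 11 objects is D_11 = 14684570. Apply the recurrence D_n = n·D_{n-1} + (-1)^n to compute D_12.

176214841

D_12 = 12·14684570 + 1 = 176214841.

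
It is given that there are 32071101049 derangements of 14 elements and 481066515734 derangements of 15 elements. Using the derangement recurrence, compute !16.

7697064251745

!16 = (16-1)·(!15 + !14) = 15·(481066515734 + 32071101049) = 15·513137616783 = 7697064251745.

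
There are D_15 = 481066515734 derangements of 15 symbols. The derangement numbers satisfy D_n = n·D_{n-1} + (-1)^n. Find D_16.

D_16 = 16·481066515734 + 1 = 7697064251745.

7697064251745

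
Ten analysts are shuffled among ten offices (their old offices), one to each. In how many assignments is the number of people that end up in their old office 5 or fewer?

# with exactly i fixed is C(10,i)·!(10-i); sum over i=0..5:
  i=0: C(10,0)·!10 = 1·1334961 = 1334961
  i=1: C(10,1)·!9 = 10·133496 = 1334960
  i=2: C(10,2)·!8 = 45·14833 = 667485
  i=3: C(10,3)·!7 = 120·1854 = 222480
  i=4: C(10,4)·!6 = 210·265 = 55650
  i=5: C(10,5)·!5 = 252·44 = 11088
Total = 3626624.

3626624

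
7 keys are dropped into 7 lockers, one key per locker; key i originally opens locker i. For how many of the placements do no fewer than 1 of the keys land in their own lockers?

3186

Sum C(7,i)·!(7-i) for i = 1..7:
  i=1: C(7,1)·!6 = 7·265 = 1855
  i=2: C(7,2)·!5 = 21·44 = 924
  i=3: C(7,3)·!4 = 35·9 = 315
  i=4: C(7,4)·!3 = 35·2 = 70
  i=5: C(7,5)·!2 = 21·1 = 21
  i=6: C(7,6)·!1 = 7·0 = 0
  i=7: C(7,7)·!0 = 1·1 = 1
Total = 3186.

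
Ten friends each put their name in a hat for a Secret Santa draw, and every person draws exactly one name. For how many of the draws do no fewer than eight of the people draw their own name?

46

# with exactly i fixed is C(10,i)·!(10-i); sum over i=8..10:
  i=8: C(10,8)·!2 = 45·1 = 45
  i=9: C(10,9)·!1 = 10·0 = 0
  i=10: C(10,10)·!0 = 1·1 = 1
Total = 46.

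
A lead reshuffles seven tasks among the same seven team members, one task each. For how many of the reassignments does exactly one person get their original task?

1855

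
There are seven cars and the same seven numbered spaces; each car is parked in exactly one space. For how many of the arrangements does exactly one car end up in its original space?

Pick the single fixed position: C(7,1) = 7 ways.
The other 6 form a derangement: !6 = 265.
Total: 7 × 265 = 1855.

1855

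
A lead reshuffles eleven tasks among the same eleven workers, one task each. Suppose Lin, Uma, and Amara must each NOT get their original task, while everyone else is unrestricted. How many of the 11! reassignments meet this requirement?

30078720

Inclusion-exclusion on the 3 forbidden self-matches:
Σ_{j=0}^{3} (-1)^j C(3,j)(11-j)!
= C(3,0)·11! - C(3,1)·10! + C(3,2)·9! - C(3,3)·8!
= 39916800 - 10886400 + 1088640 - 40320
= 30078720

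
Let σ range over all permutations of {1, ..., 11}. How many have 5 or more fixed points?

146114

# with exactly i fixed is C(11,i)·!(11-i); sum over i=5..11:
  i=5: C(11,5)·!6 = 462·265 = 122430
  i=6: C(11,6)·!5 = 462·44 = 20328
  i=7: C(11,7)·!4 = 330·9 = 2970
  i=8: C(11,8)·!3 = 165·2 = 330
  i=9: C(11,9)·!2 = 55·1 = 55
  i=10: C(11,10)·!1 = 11·0 = 0
  i=11: C(11,11)·!0 = 1·1 = 1
Total = 146114.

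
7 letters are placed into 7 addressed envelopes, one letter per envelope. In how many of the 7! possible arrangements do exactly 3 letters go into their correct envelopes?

Pick the 3 fixed positions: C(7,3) = 35 ways.
The other 4 form a derangement: !4 = 9.
Total: 35 × 9 = 315.

315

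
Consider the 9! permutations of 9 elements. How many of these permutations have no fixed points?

By inclusion-exclusion, !9 = Σ (-1)^k · 9!/k! for k=0..9
= 9! - 9!/1! + 9!/2! - 9!/3! + 9!/4! - 9!/5! + 9!/6! - 9!/7! + 9!/8! - 9!/9!
= 362880 - 362880 + 181440 - 60480 + 15120 - 3024 + 504 - 72 + 9 - 1
= 133496

133496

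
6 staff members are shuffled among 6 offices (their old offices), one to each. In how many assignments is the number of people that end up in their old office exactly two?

135

Pick the 2 fixed positions: C(6,2) = 15 ways.
The remaining 4 must be deranged: !4 = 9.
Total: 15 × 9 = 135.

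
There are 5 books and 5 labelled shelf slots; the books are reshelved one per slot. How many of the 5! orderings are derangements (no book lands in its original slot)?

44

By inclusion-exclusion, !5 = Σ (-1)^k · 5!/k! for k=0..5
= 5! - 5!/1! + 5!/2! - 5!/3! + 5!/4! - 5!/5!
= 120 - 120 + 60 - 20 + 5 - 1
= 44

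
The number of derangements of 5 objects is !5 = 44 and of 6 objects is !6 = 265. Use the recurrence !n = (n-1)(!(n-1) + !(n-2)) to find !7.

1854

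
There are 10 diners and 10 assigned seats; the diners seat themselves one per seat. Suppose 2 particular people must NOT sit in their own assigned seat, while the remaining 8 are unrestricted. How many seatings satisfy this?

2943360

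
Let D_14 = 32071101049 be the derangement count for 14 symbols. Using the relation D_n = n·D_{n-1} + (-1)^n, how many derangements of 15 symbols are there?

D_15 = 15·32071101049 - 1 = 481066515734.

481066515734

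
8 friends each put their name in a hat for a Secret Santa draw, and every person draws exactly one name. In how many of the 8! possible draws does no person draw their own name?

14833

Use !n = (n-1)(!(n-1) + !(n-2)).
!8 = 7·(1854 + 265) = 7·2119 = 14833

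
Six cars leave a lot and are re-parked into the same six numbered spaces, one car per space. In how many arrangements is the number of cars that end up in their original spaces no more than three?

Sum C(6,i)·!(6-i) for i = 0..3:
  i=0: C(6,0)·!6 = 1·265 = 265
  i=1: C(6,1)·!5 = 6·44 = 264
  i=2: C(6,2)·!4 = 15·9 = 135
  i=3: C(6,3)·!3 = 20·2 = 40
Total = 704.

704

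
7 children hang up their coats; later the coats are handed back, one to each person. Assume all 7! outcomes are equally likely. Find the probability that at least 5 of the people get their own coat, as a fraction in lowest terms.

11/2520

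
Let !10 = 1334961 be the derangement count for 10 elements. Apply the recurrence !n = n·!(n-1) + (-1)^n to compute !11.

14684570

!11 = 11·1334961 - 1 = 14684570.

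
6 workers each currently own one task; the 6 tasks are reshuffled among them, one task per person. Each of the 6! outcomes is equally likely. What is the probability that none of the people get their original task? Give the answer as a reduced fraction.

Favorable outcomes: !6 = 265.
Total outcomes: 6! = 720.
Probability = 265/720 = 53/144.

53/144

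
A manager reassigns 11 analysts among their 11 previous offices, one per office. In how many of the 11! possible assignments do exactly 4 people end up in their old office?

Pick the 4 fixed positions: C(11,4) = 330 ways.
The other 7 form a derangement: !7 = 1854.
Total: 330 × 1854 = 611820.

611820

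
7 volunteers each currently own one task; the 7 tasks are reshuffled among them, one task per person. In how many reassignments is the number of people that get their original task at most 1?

Sum C(7,i)·!(7-i) for i = 0..1:
  i=0: C(7,0)·!7 = 1·1854 = 1854
  i=1: C(7,1)·!6 = 7·265 = 1855
Total = 3709.

3709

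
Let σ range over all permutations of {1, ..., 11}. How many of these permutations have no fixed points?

14684570

By inclusion-exclusion, !11 = Σ (-1)^k · 11!/k! for k=0..11
= 11! - 11!/1! + 11!/2! - 11!/3! + 11!/4! - 11!/5! + 11!/6! - 11!/7! + 11!/8! - 11!/9! + 11!/10! - 11!/11!
= 39916800 - 39916800 + 19958400 - 6652800 + 1663200 - 332640 + 55440 - 7920 + 990 - 110 + 11 - 1
= 14684570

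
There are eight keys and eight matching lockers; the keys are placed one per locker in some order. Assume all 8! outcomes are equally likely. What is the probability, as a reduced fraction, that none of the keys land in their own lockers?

2119/5760

Favorable outcomes: !8 = 14833.
Total outcomes: 8! = 40320.
Probability = 14833/40320 = 2119/5760.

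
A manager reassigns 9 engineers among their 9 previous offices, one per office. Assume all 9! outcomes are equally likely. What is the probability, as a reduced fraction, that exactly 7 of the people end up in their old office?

1/10080

Favorable outcomes: C(9,7)·!2 = 36·1 = 36.
Total outcomes: 9! = 362880.
Probability = 36/362880 = 1/10080.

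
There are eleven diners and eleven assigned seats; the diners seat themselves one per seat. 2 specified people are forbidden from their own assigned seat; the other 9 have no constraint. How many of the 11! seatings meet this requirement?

Let A_j be the event that the j-th constrained one is fixed. By inclusion-exclusion over the 2 events:
Σ_{j=0}^{2} (-1)^j C(2,j)(11-j)!
= C(2,0)·11! - C(2,1)·10! + C(2,2)·9!
= 39916800 - 7257600 + 362880
= 33022080

33022080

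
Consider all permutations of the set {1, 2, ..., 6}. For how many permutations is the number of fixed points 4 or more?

Sum C(6,i)·!(6-i) for i = 4..6:
  i=4: C(6,4)·!2 = 15·1 = 15
  i=5: C(6,5)·!1 = 6·0 = 0
  i=6: C(6,6)·!0 = 1·1 = 1
Total = 16.

16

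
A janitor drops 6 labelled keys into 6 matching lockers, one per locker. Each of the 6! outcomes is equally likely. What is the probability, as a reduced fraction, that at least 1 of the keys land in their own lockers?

91/144

Favorable outcomes: Σ_{i≥1} C(6,i)·!(6-i) = 6·44 + 15·9 + 20·2 + 15·1 + 6·0 + 1·1 = 455.
Total outcomes: 6! = 720.
Probability = 455/720 = 91/144.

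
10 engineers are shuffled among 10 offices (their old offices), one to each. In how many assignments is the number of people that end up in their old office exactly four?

55650

Choose which 4 of the 10 are fixed: C(10,4) = 210.
The remaining 6 must be deranged: !6 = 265.
Total: 210 × 265 = 55650.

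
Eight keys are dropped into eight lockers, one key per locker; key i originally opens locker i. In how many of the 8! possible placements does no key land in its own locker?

14833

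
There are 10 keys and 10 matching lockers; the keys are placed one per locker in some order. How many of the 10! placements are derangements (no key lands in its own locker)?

1334961

!10 is the nearest integer to 10!/e.
10! = 3628800, and 3628800/e ≈ 1334960.92, so !10 = 1334961.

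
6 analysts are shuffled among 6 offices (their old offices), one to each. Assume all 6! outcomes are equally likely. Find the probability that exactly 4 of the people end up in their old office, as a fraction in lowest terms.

1/48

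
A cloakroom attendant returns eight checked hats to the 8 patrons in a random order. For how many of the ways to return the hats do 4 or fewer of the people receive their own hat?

40179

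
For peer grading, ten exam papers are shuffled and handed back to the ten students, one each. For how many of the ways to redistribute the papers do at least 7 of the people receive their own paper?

286

# with exactly i fixed is C(10,i)·!(10-i); sum over i=7..10:
  i=7: C(10,7)·!3 = 120·2 = 240
  i=8: C(10,8)·!2 = 45·1 = 45
  i=9: C(10,9)·!1 = 10·0 = 0
  i=10: C(10,10)·!0 = 1·1 = 1
Total = 286.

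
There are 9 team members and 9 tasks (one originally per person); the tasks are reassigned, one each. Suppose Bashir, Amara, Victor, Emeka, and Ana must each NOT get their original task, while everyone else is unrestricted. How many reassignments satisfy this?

205056

Inclusion-exclusion on the 5 forbidden self-matches:
Σ_{j=0}^{5} (-1)^j C(5,j)(9-j)!
= C(5,0)·9! - C(5,1)·8! + C(5,2)·7! - C(5,3)·6! + C(5,4)·5! - C(5,5)·4!
= 362880 - 201600 + 50400 - 7200 + 600 - 24
= 205056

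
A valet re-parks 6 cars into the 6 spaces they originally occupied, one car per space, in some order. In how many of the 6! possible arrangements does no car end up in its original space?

265

Recurrence: !6 = 6·!5 + (-1)^6.
!6 = 6·44 + 1 = 265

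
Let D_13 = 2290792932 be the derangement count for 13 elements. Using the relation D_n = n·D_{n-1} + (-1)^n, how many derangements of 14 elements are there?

32071101049

D_14 = 14·2290792932 + 1 = 32071101049.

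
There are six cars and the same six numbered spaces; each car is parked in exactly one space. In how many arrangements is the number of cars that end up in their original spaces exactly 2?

135

Choose which 2 of the 6 are fixed: C(6,2) = 15.
The other 4 form a derangement: !4 = 9.
Total: 15 × 9 = 135.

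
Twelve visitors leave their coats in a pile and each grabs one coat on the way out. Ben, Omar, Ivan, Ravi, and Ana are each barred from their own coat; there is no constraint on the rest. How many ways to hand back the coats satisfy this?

312273360

Inclusion-exclusion on the 5 forbidden self-matches:
Σ_{j=0}^{5} (-1)^j C(5,j)(12-j)!
= C(5,0)·12! - C(5,1)·11! + C(5,2)·10! - C(5,3)·9! + C(5,4)·8! - C(5,5)·7!
= 479001600 - 199584000 + 36288000 - 3628800 + 201600 - 5040
= 312273360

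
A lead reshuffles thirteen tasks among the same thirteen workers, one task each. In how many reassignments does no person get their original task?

2290792932

The subfactorial !13 = [13!/e] (nearest integer).
13! = 6227020800, and 6227020800/e ≈ 2290792932.07, so !13 = 2290792932.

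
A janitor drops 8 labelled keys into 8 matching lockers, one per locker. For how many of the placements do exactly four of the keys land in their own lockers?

630

Choose which 4 of the 8 are fixed: C(8,4) = 70.
The remaining 4 must be deranged: !4 = 9.
Total: 70 × 9 = 630.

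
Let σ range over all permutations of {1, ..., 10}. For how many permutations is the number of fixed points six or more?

2176

# with exactly i fixed is C(10,i)·!(10-i); sum over i=6..10:
  i=6: C(10,6)·!4 = 210·9 = 1890
  i=7: C(10,7)·!3 = 120·2 = 240
  i=8: C(10,8)·!2 = 45·1 = 45
  i=9: C(10,9)·!1 = 10·0 = 0
  i=10: C(10,10)·!0 = 1·1 = 1
Total = 2176.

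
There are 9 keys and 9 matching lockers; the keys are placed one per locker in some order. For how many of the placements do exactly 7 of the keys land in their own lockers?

36

Pick the 7 fixed positions: C(9,7) = 36 ways.
The other 2 form a derangement: !2 = 1.
Total: 36 × 1 = 36.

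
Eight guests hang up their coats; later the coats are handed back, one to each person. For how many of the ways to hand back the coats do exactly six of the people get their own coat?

28

Pick the 6 fixed positions: C(8,6) = 28 ways.
The remaining 2 must be deranged: !2 = 1.
Total: 28 × 1 = 28.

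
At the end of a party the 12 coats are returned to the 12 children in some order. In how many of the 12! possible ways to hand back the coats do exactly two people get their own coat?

Choose which 2 of the 12 are fixed: C(12,2) = 66.
The remaining 10 must be deranged: !10 = 1334961.
Total: 66 × 1334961 = 88107426.

88107426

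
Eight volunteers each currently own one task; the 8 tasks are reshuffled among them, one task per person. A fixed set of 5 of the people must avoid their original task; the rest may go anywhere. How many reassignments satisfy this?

21234

Inclusion-exclusion on the 5 forbidden self-matches:
Σ_{j=0}^{5} (-1)^j C(5,j)(8-j)!
= C(5,0)·8! - C(5,1)·7! + C(5,2)·6! - C(5,3)·5! + C(5,4)·4! - C(5,5)·3!
= 40320 - 25200 + 7200 - 1200 + 120 - 6
= 21234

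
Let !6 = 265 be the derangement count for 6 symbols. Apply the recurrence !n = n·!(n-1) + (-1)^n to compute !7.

!7 = 7·265 - 1 = 1854.

1854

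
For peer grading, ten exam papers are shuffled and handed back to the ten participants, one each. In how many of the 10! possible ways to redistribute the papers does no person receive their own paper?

By inclusion-exclusion, !10 = Σ (-1)^k · 10!/k! for k=0..10
= 10! - 10!/1! + 10!/2! - 10!/3! + 10!/4! - 10!/5! + 10!/6! - 10!/7! + 10!/8! - 10!/9! + 10!/10!
= 3628800 - 3628800 + 1814400 - 604800 + 151200 - 30240 + 5040 - 720 + 90 - 10 + 1
= 1334961

1334961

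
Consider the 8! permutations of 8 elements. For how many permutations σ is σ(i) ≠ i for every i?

The subfactorial !8 = [8!/e] (nearest integer).
8! = 40320, and 40320/e ≈ 14832.90, so !8 = 14833.

14833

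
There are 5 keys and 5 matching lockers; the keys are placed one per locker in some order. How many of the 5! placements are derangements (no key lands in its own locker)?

44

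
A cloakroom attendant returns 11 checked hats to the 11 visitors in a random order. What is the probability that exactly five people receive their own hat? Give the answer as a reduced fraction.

Favorable outcomes: C(11,5)·!6 = 462·265 = 122430.
Total outcomes: 11! = 39916800.
Probability = 122430/39916800 = 53/17280.

53/17280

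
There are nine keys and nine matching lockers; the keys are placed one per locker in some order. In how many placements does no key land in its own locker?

The subfactorial !9 = [9!/e] (nearest integer).
9! = 362880, and 362880/e ≈ 133496.09, so !9 = 133496.

133496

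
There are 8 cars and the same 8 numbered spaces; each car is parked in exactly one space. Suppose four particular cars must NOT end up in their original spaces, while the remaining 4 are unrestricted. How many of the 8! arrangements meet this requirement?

Let A_j be the event that the j-th constrained one is fixed. By inclusion-exclusion over the 4 events:
Σ_{j=0}^{4} (-1)^j C(4,j)(8-j)!
= C(4,0)·8! - C(4,1)·7! + C(4,2)·6! - C(4,3)·5! + C(4,4)·4!
= 40320 - 20160 + 4320 - 480 + 24
= 24024

24024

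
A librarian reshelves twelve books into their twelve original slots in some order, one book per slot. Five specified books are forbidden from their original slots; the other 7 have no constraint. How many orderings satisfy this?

312273360

Let A_j be the event that the j-th constrained one is fixed. By inclusion-exclusion over the 5 events:
Σ_{j=0}^{5} (-1)^j C(5,j)(12-j)!
= C(5,0)·12! - C(5,1)·11! + C(5,2)·10! - C(5,3)·9! + C(5,4)·8! - C(5,5)·7!
= 479001600 - 199584000 + 36288000 - 3628800 + 201600 - 5040
= 312273360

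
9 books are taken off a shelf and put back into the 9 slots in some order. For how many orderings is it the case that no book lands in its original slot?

133496

!9 is the nearest integer to 9!/e.
9! = 362880, and 362880/e ≈ 133496.09, so !9 = 133496.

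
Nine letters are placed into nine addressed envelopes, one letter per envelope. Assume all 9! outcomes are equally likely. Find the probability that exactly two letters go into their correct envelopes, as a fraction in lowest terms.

103/560

Favorable outcomes: C(9,2)·!7 = 36·1854 = 66744.
Total outcomes: 9! = 362880.
Probability = 66744/362880 = 103/560.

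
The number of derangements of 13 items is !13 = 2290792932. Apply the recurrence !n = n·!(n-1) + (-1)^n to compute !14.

!14 = 14·2290792932 + 1 = 32071101049.

32071101049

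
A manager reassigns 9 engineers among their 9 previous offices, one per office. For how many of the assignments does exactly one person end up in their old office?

133497

Pick the single fixed position: C(9,1) = 9 ways.
The remaining 8 must be deranged: !8 = 14833.
Total: 9 × 14833 = 133497.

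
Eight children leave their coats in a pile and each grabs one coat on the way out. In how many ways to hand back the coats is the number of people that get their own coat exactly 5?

112

Pick the 5 fixed positions: C(8,5) = 56 ways.
The other 3 form a derangement: !3 = 2.
Total: 56 × 2 = 112.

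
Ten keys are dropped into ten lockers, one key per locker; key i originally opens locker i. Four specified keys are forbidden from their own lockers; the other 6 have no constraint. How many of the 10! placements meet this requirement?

2399760

Let A_j be the event that the j-th constrained one is fixed. By inclusion-exclusion over the 4 events:
Σ_{j=0}^{4} (-1)^j C(4,j)(10-j)!
= C(4,0)·10! - C(4,1)·9! + C(4,2)·8! - C(4,3)·7! + C(4,4)·6!
= 3628800 - 1451520 + 241920 - 20160 + 720
= 2399760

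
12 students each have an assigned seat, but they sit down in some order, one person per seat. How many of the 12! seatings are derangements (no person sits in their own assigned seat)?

176214841

Use !n = n·!(n-1) + (-1)^n.
!12 = 12·14684570 + 1 = 176214841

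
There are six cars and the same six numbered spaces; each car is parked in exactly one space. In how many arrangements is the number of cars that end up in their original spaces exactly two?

135

Pick the 2 fixed positions: C(6,2) = 15 ways.
The remaining 4 must be deranged: !4 = 9.
Total: 15 × 9 = 135.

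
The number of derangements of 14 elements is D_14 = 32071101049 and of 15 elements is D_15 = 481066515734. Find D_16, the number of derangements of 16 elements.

7697064251745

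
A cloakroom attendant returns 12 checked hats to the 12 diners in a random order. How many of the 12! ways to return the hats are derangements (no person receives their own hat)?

176214841

Use !n = n·!(n-1) + (-1)^n.
!12 = 12·14684570 + 1 = 176214841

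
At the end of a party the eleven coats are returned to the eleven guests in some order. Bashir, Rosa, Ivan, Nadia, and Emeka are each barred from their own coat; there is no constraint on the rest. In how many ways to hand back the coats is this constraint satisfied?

25022880

Let A_j be the event that the j-th constrained one is fixed. By inclusion-exclusion over the 5 events:
Σ_{j=0}^{5} (-1)^j C(5,j)(11-j)!
= C(5,0)·11! - C(5,1)·10! + C(5,2)·9! - C(5,3)·8! + C(5,4)·7! - C(5,5)·6!
= 39916800 - 18144000 + 3628800 - 403200 + 25200 - 720
= 25022880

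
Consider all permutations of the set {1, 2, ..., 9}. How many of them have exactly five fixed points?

Choose which 5 of the 9 are fixed: C(9,5) = 126.
The other 4 form a derangement: !4 = 9.
Total: 126 × 9 = 1134.

1134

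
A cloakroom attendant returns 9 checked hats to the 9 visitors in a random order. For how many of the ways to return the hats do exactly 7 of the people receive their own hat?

36

Choose which 7 of the 9 are fixed: C(9,7) = 36.
The other 2 form a derangement: !2 = 1.
Total: 36 × 1 = 36.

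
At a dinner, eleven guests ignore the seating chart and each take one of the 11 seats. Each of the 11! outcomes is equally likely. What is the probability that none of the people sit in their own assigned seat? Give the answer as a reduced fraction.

Favorable outcomes: !11 = 14684570.
Total outcomes: 11! = 39916800.
Probability = 14684570/39916800 = 1468457/3991680.

1468457/3991680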